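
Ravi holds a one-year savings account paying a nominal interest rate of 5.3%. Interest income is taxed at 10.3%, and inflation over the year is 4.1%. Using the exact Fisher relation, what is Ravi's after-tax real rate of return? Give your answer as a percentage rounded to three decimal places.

0.628%

After-tax nominal return = 5.3% × (1 − 0.103) = 4.7541%.
1 + r = 1.047541 / 1.04100 = 1.006283
After-tax real rate = 1.006283 − 1 → 0.628%.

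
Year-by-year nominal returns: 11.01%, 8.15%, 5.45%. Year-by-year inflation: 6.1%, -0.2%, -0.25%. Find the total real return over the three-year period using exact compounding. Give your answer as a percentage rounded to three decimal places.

19.861%

Nominal growth factor = 1.1101 × 1.0815 × 1.0545 = 1.266004
Price-level growth factor = 1.0610 × 0.9980 × 0.9975 = 1.056231
Real growth factor = 1.266004 / 1.056231 = 1.198606
Total real return = 1.198606 − 1 → 19.861%.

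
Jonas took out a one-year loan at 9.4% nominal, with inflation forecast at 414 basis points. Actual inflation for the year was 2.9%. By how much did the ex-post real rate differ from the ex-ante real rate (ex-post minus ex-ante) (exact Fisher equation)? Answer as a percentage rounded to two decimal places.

1.27%

Ex-ante: (1 + 0.0940)/(1 + 0.0414) − 1 = 5.0509%
Ex-post: (1 + 0.0940)/(1 + 0.0290) − 1 = 6.3168%
Difference (ex-post − ex-ante) = 1.2659% → 1.27%.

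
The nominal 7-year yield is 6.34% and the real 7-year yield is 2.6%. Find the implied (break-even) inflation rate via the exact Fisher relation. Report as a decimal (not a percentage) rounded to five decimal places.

0.03645

(1 + π) = (1 + i)/(1 + r) = 1.06340 / 1.02600 = 1.036452
Break-even inflation = 1.036452 − 1 → 0.03645.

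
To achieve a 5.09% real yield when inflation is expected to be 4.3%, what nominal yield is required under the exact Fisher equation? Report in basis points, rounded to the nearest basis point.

(1 + i) = (1 + r)(1 + π) = 1.05090 × 1.04300 = 1.0960887
i = 1.0960887 − 1, so the required nominal rate is 961 basis points.

961 basis points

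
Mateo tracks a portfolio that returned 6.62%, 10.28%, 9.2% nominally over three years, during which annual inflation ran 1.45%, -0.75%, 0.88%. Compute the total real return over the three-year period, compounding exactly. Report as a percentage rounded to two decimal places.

26.41%

Compound the nominal returns: 1.0662 × 1.1028 × 1.0920 = 1.283979.
Compound inflation: 1.0145 × 0.9925 × 1.0088 = 1.015752.
Deflate: 1.283979 / 1.015752 = 1.264068.
Total real return = 1.264068 − 1 → 26.41%.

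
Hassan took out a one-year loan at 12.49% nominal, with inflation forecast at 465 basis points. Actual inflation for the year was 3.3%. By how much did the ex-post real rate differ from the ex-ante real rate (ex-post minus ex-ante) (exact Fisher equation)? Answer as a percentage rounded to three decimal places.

1.405%

Ex-ante: (1 + 0.1249)/(1 + 0.0465) − 1 = 7.4916%
Ex-post: (1 + 0.1249)/(1 + 0.0330) − 1 = 8.8964%
Difference (ex-post − ex-ante) = 1.4048% → 1.405%.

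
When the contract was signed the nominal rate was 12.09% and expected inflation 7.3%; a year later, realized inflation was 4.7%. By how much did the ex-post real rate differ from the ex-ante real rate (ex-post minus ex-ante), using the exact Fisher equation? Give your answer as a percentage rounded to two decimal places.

Ex-ante: (1 + 0.1209)/(1 + 0.0730) − 1 = 4.4641%
Ex-post: (1 + 0.1209)/(1 + 0.0470) − 1 = 7.0583%
Difference (ex-post − ex-ante) = 2.5941% → 2.59%.

2.59%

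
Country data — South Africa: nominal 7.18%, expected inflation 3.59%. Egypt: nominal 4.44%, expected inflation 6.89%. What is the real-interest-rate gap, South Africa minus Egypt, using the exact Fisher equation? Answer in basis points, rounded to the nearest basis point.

576 basis points

South Africa: (1 + 0.0718)/(1 + 0.0359) − 1 = 3.4656%
Egypt: (1 + 0.0444)/(1 + 0.0689) − 1 = -2.2921%
Differential = 3.4656% − (-2.2921%) = 5.7577% → 576 basis points.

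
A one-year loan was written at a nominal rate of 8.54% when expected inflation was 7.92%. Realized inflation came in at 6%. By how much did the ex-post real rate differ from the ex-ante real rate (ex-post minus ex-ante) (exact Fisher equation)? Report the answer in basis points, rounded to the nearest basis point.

182 basis points

Ex-ante: (1 + 0.0854)/(1 + 0.0792) − 1 = 0.5745%
Ex-post: (1 + 0.0854)/(1 + 0.0600) − 1 = 2.3962%
Difference (ex-post − ex-ante) = 1.8217% → 182 basis points.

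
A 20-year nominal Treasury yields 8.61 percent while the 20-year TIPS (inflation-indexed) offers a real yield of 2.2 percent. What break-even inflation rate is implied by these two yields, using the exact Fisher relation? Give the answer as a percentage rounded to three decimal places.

6.272%

(1 + π) = (1 + i)/(1 + r) = 1.08610 / 1.02200 = 1.062720
Break-even inflation = 1.062720 − 1 → 6.272%.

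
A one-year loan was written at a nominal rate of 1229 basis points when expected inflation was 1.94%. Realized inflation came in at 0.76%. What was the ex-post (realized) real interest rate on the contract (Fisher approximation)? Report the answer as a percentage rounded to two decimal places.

Ex-post: 12.29% − 0.76% = 11.530%
So the realized real rate is 11.53%.

11.53%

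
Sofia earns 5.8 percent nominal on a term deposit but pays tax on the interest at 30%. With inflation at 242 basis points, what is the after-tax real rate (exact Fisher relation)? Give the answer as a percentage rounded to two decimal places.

After-tax nominal return = 5.8% × (1 − 0.3) = 4.0600%.
1 + r = 1.04060 / 1.02420 = 1.016012
After-tax real rate = 1.016012 − 1 → 1.60%.

1.60%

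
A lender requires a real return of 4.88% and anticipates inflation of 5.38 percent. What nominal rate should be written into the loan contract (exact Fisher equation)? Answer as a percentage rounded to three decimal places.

10.523%

(1 + i) = (1 + r)(1 + π) = 1.04880 × 1.05380 = 1.10522544
i = 1.10522544 − 1, so the required nominal rate is 10.523%.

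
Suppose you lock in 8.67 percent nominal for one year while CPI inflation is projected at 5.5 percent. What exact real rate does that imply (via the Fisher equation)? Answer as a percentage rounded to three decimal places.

By the Fisher equation, 1 + r = (1 + i)/(1 + π).
1 + r = 1.08670 / 1.05500 = 1.030047
r = 1.030047 − 1 = 3.0047%, i.e. 3.005%.

3.005%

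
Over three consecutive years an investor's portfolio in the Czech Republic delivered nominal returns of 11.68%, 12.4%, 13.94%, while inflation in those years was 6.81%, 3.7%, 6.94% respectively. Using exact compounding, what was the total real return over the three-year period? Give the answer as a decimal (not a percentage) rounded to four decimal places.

Nominal growth factor = 1.1168 × 1.1240 × 1.1394 = 1.430270
Price-level growth factor = 1.0681 × 1.0370 × 1.0694 = 1.184489
Real growth factor = 1.430270 / 1.184489 = 1.207500
Total real return = 1.207500 − 1 → 0.2075.

0.2075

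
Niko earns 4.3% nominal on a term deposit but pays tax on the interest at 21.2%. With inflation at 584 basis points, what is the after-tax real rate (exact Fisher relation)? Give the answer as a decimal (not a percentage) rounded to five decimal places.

After-tax nominal return = 4.3% × (1 − 0.212) = 3.3884%.
1 + r = 1.033884 / 1.05840 = 0.976837
After-tax real rate = 0.976837 − 1 → -0.02316.

-0.02316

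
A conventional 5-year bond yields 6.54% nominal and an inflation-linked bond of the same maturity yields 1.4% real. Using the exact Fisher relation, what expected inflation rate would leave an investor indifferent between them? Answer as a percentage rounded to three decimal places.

5.069%

(1 + π) = (1 + i)/(1 + r) = 1.06540 / 1.01400 = 1.050690
Break-even inflation = 1.050690 − 1 → 5.069%.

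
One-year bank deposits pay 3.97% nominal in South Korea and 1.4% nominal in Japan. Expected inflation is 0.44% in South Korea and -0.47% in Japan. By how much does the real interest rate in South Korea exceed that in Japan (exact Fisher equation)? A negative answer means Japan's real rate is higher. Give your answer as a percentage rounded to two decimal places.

South Korea: (1 + 0.0397)/(1 + 0.0044) − 1 = 3.5145%
Japan: (1 + 0.0140)/(1 − 0.0047) − 1 = 1.8788%
Differential = 3.5145% − 1.8788% = 1.6357% → 1.64%.

1.64%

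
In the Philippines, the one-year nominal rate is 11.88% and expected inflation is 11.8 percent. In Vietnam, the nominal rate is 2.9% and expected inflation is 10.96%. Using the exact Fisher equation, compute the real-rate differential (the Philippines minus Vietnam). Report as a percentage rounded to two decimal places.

The Philippines: (1 + 0.1188)/(1 + 0.1180) − 1 = 0.0716%
Vietnam: (1 + 0.0290)/(1 + 0.1096) − 1 = -7.2639%
Differential = 0.0716% − (-7.2639%) = 7.3354% → 7.34%.

7.34%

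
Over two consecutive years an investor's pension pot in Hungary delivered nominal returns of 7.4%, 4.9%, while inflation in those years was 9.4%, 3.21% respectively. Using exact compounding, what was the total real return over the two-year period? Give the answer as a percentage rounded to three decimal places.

-0.221%

Compound the nominal returns: 1.0740 × 1.0490 = 1.126626.
Compound inflation: 1.0940 × 1.0321 = 1.129117.
Deflate: 1.126626 / 1.129117 = 0.997793.
Total real return = 0.997793 − 1 → -0.221%.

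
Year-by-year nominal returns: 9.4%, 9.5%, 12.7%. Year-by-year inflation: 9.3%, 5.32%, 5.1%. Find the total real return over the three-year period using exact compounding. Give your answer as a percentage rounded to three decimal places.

11.589%

Compound the nominal returns: 1.0940 × 1.0950 × 1.1270 = 1.350067.
Compound inflation: 1.0930 × 1.0532 × 1.0510 = 1.209856.
Deflate: 1.350067 / 1.209856 = 1.115891.
Total real return = 1.115891 − 1 → 11.589%.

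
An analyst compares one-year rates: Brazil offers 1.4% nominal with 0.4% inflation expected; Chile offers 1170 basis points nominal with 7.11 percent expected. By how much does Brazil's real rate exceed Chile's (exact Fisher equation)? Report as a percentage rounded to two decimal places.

-3.29%

Brazil: (1 + 0.0140)/(1 + 0.0040) − 1 = 0.9960%
Chile: (1 + 0.1170)/(1 + 0.0711) − 1 = 4.2853%
Differential = 0.9960% − 4.2853% = -3.2893% → -3.29%.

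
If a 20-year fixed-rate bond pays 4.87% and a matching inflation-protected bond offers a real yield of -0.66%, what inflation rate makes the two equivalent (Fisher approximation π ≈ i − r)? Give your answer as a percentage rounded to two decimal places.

π ≈ i − r = 4.87% − (-0.66%) → 5.53%.

5.53%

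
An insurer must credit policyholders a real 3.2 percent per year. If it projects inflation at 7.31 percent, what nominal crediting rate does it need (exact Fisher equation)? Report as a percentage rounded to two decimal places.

10.74%

(1 + i) = (1 + r)(1 + π) = 1.03200 × 1.07310 = 1.1074392
i = 1.1074392 − 1, so the required nominal rate is 10.74%.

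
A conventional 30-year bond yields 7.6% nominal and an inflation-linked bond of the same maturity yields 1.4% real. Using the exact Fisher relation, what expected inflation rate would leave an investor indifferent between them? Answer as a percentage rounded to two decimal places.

(1 + π) = (1 + i)/(1 + r) = 1.07600 / 1.01400 = 1.061144
Break-even inflation = 1.061144 − 1 → 6.11%.

6.11%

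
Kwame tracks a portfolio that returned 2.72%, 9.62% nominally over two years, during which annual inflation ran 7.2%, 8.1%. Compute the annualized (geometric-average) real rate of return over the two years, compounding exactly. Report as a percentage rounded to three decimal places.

Nominal growth factor = 1.0272 × 1.0962 = 1.12601664
Price-level growth factor = 1.0720 × 1.0810 = 1.15883200
Real growth factor = 1.12601664 / 1.15883200 = 0.97168238
Annualized real rate = 0.97168238^(1/2) − 1 = -1.4260% → -1.426%.

-1.426%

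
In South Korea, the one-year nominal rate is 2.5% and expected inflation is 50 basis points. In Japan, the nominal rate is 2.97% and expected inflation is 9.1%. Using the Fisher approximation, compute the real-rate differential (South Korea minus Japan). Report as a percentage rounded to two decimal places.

South Korea: 2.5% − 0.5% = 2.000%
Japan: 2.97% − 9.1% = -6.130%
Differential = 8.130% → 8.13%.

8.13%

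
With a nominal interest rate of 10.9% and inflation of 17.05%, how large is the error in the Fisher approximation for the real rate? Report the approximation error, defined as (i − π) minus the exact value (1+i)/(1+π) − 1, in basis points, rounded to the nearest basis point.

-90 basis points

Approximate: r ≈ 10.900% − 17.050% = -6.1500%
Exact: (1 + 0.1090)/(1 + 0.1705) − 1 = -5.2542%
Error = -6.1500% − (-5.2542%) = -0.8958% → -90 basis points.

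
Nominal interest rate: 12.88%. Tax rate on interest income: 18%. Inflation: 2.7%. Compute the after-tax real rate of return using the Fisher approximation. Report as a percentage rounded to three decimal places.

7.862%

After-tax nominal return = 12.88% × (1 − 0.18) = 10.5616%.
r ≈ 10.5616% − 2.7% → 7.862%.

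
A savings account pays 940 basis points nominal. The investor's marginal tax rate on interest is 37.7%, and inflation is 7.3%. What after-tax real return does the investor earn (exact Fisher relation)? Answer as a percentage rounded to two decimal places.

After-tax nominal return = 9.4% × (1 − 0.377) = 5.8562%.
1 + r = 1.058562 / 1.07300 = 0.986544
After-tax real rate = 0.986544 − 1 → -1.35%.

-1.35%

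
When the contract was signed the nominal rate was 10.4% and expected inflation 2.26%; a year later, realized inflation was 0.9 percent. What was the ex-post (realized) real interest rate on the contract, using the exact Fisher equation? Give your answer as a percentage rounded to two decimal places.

Ex-post: (1 + 0.1040)/(1 + 0.0090) − 1 = 9.4153%
So the realized real rate is 9.42%.

9.42%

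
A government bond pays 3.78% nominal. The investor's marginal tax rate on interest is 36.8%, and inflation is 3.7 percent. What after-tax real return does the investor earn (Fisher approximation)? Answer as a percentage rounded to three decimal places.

After-tax nominal return = 3.78% × (1 − 0.368) = 2.38896%.
r ≈ 2.38896% − 3.7% → -1.311%.

-1.311%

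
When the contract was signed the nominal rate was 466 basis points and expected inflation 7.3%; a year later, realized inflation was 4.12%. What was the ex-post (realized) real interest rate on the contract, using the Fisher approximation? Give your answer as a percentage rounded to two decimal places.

0.54%

Ex-post: 4.66% − 4.12% = 0.540%
So the realized real rate is 0.54%.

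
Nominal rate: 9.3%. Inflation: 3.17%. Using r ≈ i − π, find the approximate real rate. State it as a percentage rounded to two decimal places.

6.13%

r ≈ i − π = 9.3% − 3.17% = 6.13%.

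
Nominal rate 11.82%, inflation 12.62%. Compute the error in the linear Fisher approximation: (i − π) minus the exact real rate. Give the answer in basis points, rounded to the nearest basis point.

Approximate: r ≈ 11.820% − 12.620% = -0.8000%
Exact: (1 + 0.1182)/(1 + 0.1262) − 1 = -0.7104%
Error = -0.8000% − (-0.7104%) = -0.0896% → -9 basis points.

-9 basis points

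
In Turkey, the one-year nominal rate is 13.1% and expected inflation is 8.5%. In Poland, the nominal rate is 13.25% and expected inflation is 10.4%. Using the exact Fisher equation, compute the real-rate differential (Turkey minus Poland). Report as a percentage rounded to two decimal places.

1.66%

Turkey: (1 + 0.1310)/(1 + 0.0850) − 1 = 4.2396%
Poland: (1 + 0.1325)/(1 + 0.1040) − 1 = 2.5815%
Differential = 4.2396% − 2.5815% = 1.6581% → 1.66%.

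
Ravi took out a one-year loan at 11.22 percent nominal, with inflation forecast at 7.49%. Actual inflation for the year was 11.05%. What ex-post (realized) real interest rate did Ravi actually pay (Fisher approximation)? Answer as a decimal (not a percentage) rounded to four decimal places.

0.0017

Ex-post: 11.22% − 11.05% = 0.170%
So the realized real rate is 0.0017.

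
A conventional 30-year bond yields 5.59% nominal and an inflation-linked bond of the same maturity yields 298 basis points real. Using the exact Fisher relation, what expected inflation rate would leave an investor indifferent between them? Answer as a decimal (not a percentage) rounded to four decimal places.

0.0253

(1 + π) = (1 + i)/(1 + r) = 1.05590 / 1.02980 = 1.025345
Break-even inflation = 1.025345 − 1 → 0.0253.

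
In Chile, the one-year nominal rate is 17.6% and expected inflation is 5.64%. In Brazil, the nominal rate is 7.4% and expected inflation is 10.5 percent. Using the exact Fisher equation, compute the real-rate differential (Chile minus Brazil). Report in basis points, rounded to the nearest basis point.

Chile: (1 + 0.1760)/(1 + 0.0564) − 1 = 11.3215%
Brazil: (1 + 0.0740)/(1 + 0.1050) − 1 = -2.8054%
Differential = 11.3215% − (-2.8054%) = 14.1269% → 1413 basis points.

1413 basis points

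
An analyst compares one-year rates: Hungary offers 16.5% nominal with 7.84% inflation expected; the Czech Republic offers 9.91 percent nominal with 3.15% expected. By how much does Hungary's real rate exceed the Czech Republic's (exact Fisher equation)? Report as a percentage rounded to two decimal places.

1.48%

Hungary: (1 + 0.1650)/(1 + 0.0784) − 1 = 8.0304%
The Czech Republic: (1 + 0.0991)/(1 + 0.0315) − 1 = 6.5536%
Differential = 8.0304% − 6.5536% = 1.4769% → 1.48%.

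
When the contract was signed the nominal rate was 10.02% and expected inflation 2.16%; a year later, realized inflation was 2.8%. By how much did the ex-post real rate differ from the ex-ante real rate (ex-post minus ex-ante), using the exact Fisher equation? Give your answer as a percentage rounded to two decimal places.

Ex-ante: (1 + 0.1002)/(1 + 0.0216) − 1 = 7.6938%
Ex-post: (1 + 0.1002)/(1 + 0.0280) − 1 = 7.0233%
Difference (ex-post − ex-ante) = -0.6705% → -0.67%.

-0.67%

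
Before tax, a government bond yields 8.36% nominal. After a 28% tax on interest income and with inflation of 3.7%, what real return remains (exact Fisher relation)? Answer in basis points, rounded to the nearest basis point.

After-tax nominal return = 8.36% × (1 − 0.28) = 6.0192%.
1 + r = 1.060192 / 1.03700 = 1.022365
After-tax real rate = 1.022365 − 1 → 224 basis points.

224 basis points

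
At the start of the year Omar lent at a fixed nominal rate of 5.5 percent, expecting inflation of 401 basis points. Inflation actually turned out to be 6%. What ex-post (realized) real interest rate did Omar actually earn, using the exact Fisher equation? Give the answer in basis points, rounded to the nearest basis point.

Ex-post: (1 + 0.0550)/(1 + 0.0600) − 1 = -0.4717%
So the realized real rate is -47 basis points.

-47 basis points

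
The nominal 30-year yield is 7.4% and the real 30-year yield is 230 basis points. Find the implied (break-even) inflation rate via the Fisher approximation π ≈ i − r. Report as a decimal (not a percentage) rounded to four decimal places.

0.0510

π ≈ i − r = 7.4% − 2.3% → 0.0510.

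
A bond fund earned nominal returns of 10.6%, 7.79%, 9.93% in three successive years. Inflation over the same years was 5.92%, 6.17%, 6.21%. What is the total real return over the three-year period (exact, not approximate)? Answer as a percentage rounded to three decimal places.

9.725%

Nominal growth factor = 1.1060 × 1.0779 × 1.0993 = 1.310539
Price-level growth factor = 1.0592 × 1.0617 × 1.0621 = 1.194387
Real growth factor = 1.310539 / 1.194387 = 1.097248
Total real return = 1.097248 − 1 → 9.725%.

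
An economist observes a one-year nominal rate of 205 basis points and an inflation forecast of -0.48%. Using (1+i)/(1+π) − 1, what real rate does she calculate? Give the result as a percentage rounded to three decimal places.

2.542%

By the Fisher relation, 1 + r = (1 + i)/(1 + π).
1 + r = 1.02050 / 0.99520 = 1.025422
r = 1.025422 − 1 = 2.5422%, i.e. 2.542%.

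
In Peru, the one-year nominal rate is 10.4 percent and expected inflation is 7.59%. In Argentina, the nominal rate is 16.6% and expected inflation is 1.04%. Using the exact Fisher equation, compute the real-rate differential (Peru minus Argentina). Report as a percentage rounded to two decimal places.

Peru: (1 + 0.1040)/(1 + 0.0759) − 1 = 2.6118%
Argentina: (1 + 0.1660)/(1 + 0.0104) − 1 = 15.3998%
Differential = 2.6118% − 15.3998% = -12.7881% → -12.79%.

-12.79%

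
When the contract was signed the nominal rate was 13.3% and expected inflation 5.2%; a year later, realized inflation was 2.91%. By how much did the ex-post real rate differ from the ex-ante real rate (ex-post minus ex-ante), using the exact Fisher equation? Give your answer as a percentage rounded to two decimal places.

2.40%

Ex-ante: (1 + 0.1330)/(1 + 0.0520) − 1 = 7.6996%
Ex-post: (1 + 0.1330)/(1 + 0.0291) − 1 = 10.0962%
Difference (ex-post − ex-ante) = 2.3966% → 2.40%.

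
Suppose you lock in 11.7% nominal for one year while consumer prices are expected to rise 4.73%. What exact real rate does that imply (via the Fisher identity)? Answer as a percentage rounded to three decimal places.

By the Fisher identity, 1 + r = (1 + i)/(1 + π).
1 + r = 1.11700 / 1.04730 = 1.066552
r = 1.066552 − 1 = 6.6552%, i.e. 6.655%.

6.655%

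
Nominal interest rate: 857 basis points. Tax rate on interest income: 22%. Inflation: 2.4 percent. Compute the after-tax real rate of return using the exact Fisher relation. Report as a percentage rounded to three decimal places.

After-tax nominal return = 8.57% × (1 − 0.22) = 6.6846%.
1 + r = 1.066846 / 1.02400 = 1.041842
After-tax real rate = 1.041842 − 1 → 4.184%.

4.184%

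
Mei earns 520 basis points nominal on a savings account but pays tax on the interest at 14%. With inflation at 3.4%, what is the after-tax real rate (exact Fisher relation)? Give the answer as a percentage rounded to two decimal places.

After-tax nominal return = 5.2% × (1 − 0.14) = 4.4720%.
1 + r = 1.04472 / 1.03400 = 1.010368
After-tax real rate = 1.010368 − 1 → 1.04%.

1.04%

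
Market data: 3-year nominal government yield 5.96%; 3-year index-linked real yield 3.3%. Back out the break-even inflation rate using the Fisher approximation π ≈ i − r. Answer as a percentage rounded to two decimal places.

2.66%

π ≈ i − r = 5.96% − 3.3% → 2.66%.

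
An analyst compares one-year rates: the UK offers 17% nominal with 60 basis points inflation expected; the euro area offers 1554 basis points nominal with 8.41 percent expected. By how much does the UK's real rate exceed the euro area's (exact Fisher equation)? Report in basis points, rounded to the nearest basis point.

973 basis points

The UK: (1 + 0.1700)/(1 + 0.0060) − 1 = 16.3022%
The euro area: (1 + 0.1554)/(1 + 0.0841) − 1 = 6.5769%
Differential = 16.3022% − 6.5769% = 9.7253% → 973 basis points.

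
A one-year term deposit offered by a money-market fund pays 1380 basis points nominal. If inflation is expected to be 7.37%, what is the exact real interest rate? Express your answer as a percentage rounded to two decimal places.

5.99%

By the Fisher relation, 1 + r = (1 + i)/(1 + π).
1 + r = 1.13800 / 1.07370 = 1.059886
r = 1.059886 − 1 = 5.9886%, i.e. 5.99%.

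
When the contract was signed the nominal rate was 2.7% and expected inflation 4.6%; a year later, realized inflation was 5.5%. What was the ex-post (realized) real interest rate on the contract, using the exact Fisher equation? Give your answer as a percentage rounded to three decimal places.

Ex-post: (1 + 0.0270)/(1 + 0.0550) − 1 = -2.6540%
So the realized real rate is -2.654%.

-2.654%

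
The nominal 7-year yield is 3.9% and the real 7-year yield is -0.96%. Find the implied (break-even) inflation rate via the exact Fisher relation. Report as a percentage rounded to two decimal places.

4.91%

(1 + π) = (1 + i)/(1 + r) = 1.03900 / 0.99040 = 1.049071
Break-even inflation = 1.049071 − 1 → 4.91%.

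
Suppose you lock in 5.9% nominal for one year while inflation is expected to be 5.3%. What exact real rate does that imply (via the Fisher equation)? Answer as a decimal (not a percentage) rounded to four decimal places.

0.0057

1 + r = 1.05900 / 1.05300 = 1.005698
r = 1.005698 − 1 = 0.5698%, i.e. 0.0057.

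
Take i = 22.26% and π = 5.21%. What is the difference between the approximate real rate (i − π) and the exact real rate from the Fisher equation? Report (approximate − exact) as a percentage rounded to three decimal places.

Approximate: r ≈ 22.260% − 5.210% = 17.0500%
Exact: (1 + 0.2226)/(1 + 0.0521) − 1 = 16.2057%
Error = 17.0500% − 16.2057% = 0.8443% → 0.844%.

0.844%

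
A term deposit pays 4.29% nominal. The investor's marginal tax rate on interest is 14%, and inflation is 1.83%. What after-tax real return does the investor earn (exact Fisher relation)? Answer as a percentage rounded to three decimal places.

After-tax nominal return = 4.29% × (1 − 0.14) = 3.6894%.
1 + r = 1.036894 / 1.01830 = 1.018260
After-tax real rate = 1.018260 − 1 → 1.826%.

1.826%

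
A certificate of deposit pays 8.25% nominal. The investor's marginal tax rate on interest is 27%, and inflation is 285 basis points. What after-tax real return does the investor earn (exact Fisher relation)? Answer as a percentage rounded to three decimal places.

3.085%

After-tax nominal return = 8.25% × (1 − 0.27) = 6.0225%.
1 + r = 1.060225 / 1.02850 = 1.030846
After-tax real rate = 1.030846 − 1 → 3.085%.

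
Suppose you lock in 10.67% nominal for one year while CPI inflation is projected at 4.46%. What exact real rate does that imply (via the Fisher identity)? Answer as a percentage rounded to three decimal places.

By the Fisher identity, 1 + r = (1 + i)/(1 + π).
1 + r = 1.10670 / 1.04460 = 1.059449
r = 1.059449 − 1 = 5.9449%, i.e. 5.945%.

5.945%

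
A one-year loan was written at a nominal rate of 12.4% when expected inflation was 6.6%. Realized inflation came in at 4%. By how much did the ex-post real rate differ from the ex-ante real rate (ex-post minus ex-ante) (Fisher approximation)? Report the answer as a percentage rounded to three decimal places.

Ex-ante: 12.4% − 6.6% = 5.800%
Ex-post: 12.4% − 4% = 8.400%
Difference (ex-post − ex-ante) = 2.6000% → 2.600%.

2.600%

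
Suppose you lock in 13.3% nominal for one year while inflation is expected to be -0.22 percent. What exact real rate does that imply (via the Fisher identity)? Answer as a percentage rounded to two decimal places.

13.55%

By the Fisher identity, 1 + r = (1 + i)/(1 + π).
1 + r = 1.13300 / 0.99780 = 1.135498
r = 1.135498 − 1 = 13.5498%, i.e. 13.55%.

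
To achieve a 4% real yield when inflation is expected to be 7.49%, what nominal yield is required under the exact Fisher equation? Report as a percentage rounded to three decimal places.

(1 + i) = (1 + r)(1 + π) = 1.04000 × 1.07490 = 1.117896
i = 1.117896 − 1, so the required nominal rate is 11.790%.

11.790%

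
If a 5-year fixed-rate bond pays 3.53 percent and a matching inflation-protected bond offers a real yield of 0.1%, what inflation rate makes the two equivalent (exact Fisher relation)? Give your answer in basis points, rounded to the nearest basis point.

343 basis points

(1 + π) = (1 + i)/(1 + r) = 1.03530 / 1.00100 = 1.034266
Break-even inflation = 1.034266 − 1 → 343 basis points.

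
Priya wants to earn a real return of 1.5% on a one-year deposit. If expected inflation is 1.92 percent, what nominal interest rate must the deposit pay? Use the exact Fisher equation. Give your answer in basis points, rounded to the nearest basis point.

345 basis points

(1 + i) = (1 + r)(1 + π) = 1.01500 × 1.01920 = 1.034488
i = 1.034488 − 1, so the required nominal rate is 345 basis points.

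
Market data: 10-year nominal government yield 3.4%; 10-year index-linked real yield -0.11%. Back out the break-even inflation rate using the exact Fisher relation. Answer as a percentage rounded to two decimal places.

3.51%

(1 + π) = (1 + i)/(1 + r) = 1.03400 / 0.99890 = 1.035139
Break-even inflation = 1.035139 − 1 → 3.51%.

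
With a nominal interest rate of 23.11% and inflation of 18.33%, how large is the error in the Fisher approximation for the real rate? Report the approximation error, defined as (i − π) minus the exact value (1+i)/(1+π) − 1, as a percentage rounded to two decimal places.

Approximate: r ≈ 23.110% − 18.330% = 4.7800%
Exact: (1 + 0.2311)/(1 + 0.1833) − 1 = 4.0396%
Error = 4.7800% − 4.0396% = 0.7404% → 0.74%.

0.74%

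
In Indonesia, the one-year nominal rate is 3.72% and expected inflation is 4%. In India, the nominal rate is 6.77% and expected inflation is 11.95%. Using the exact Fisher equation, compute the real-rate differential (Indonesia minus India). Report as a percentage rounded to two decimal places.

4.36%

Indonesia: (1 + 0.0372)/(1 + 0.0400) − 1 = -0.2692%
India: (1 + 0.0677)/(1 + 0.1195) − 1 = -4.6271%
Differential = -0.2692% − (-4.6271%) = 4.3578% → 4.36%.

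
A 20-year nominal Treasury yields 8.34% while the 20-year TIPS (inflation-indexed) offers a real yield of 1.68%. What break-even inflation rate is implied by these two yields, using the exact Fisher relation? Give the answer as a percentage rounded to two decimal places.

(1 + π) = (1 + i)/(1 + r) = 1.08340 / 1.01680 = 1.065500
Break-even inflation = 1.065500 − 1 → 6.55%.

6.55%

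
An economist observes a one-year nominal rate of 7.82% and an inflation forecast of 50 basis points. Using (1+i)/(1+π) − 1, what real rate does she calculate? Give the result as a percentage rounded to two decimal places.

7.28%

1 + r = 1.07820 / 1.00500 = 1.072836
r = 1.072836 − 1 = 7.2836%, i.e. 7.28%.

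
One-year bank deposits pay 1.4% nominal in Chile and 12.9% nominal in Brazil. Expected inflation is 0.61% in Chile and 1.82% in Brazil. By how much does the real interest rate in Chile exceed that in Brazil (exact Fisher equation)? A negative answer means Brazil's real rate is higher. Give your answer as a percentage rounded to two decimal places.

Chile: (1 + 0.0140)/(1 + 0.0061) − 1 = 0.7852%
Brazil: (1 + 0.1290)/(1 + 0.0182) − 1 = 10.8819%
Differential = 0.7852% − 10.8819% = -10.0967% → -10.10%.

-10.10%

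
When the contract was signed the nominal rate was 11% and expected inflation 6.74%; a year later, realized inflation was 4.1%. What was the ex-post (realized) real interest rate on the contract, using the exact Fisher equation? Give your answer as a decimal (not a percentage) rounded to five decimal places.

Ex-post: (1 + 0.1100)/(1 + 0.0410) − 1 = 6.6282%
So the realized real rate is 0.06628.

0.06628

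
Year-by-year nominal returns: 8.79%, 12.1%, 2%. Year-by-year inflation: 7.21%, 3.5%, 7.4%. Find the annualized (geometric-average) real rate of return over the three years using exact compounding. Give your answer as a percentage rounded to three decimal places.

Nominal growth factor = 1.0879 × 1.1210 × 1.0200 = 1.24392662
Price-level growth factor = 1.0721 × 1.0350 × 1.0740 = 1.19173564
Real growth factor = 1.24392662 / 1.19173564 = 1.04379409
Annualized real rate = 1.04379409^(1/3) − 1 = 1.4390% → 1.439%.

1.439%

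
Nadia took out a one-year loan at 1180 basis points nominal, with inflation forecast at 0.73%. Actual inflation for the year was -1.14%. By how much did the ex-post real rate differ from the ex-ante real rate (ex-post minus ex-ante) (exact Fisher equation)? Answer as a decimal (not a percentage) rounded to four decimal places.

Ex-ante: (1 + 0.1180)/(1 + 0.0073) − 1 = 10.9898%
Ex-post: (1 + 0.1180)/(1 − 0.0114) − 1 = 13.0892%
Difference (ex-post − ex-ante) = 2.0994% → 0.0210.

0.0210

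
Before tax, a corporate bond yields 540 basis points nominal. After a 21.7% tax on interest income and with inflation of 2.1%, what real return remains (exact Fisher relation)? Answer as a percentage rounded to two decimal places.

2.08%

After-tax nominal return = 5.4% × (1 − 0.217) = 4.2282%.
1 + r = 1.042282 / 1.02100 = 1.020844
After-tax real rate = 1.020844 − 1 → 2.08%.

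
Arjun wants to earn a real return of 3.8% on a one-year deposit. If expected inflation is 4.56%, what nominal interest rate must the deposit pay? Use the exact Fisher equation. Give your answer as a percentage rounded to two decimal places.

8.53%

(1 + i) = (1 + r)(1 + π) = 1.03800 × 1.04560 = 1.0853328
i = 1.0853328 − 1, so the required nominal rate is 8.53%.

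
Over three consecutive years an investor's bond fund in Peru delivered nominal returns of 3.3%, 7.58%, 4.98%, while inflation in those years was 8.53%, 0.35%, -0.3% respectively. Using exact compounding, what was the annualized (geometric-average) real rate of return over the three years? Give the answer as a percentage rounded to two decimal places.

Nominal growth factor = 1.0330 × 1.0758 × 1.0498 = 1.16664421
Price-level growth factor = 1.0853 × 1.0035 × 0.9970 = 1.08583125
Real growth factor = 1.16664421 / 1.08583125 = 1.07442497
Annualized real rate = 1.07442497^(1/3) − 1 = 2.4217% → 2.42%.

2.42%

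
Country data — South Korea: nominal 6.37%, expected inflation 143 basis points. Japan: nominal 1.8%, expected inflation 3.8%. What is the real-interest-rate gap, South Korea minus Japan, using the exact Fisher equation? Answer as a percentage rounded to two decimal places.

South Korea: (1 + 0.0637)/(1 + 0.0143) − 1 = 4.8704%
Japan: (1 + 0.0180)/(1 + 0.0380) − 1 = -1.9268%
Differential = 4.8704% − (-1.9268%) = 6.7971% → 6.80%.

6.80%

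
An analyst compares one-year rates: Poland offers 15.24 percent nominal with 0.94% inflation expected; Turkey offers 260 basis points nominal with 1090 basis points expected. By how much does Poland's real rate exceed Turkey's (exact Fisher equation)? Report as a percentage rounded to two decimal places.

Poland: (1 + 0.1524)/(1 + 0.0094) − 1 = 14.1668%
Turkey: (1 + 0.0260)/(1 + 0.1090) − 1 = -7.4842%
Differential = 14.1668% − (-7.4842%) = 21.6511% → 21.65%.

21.65%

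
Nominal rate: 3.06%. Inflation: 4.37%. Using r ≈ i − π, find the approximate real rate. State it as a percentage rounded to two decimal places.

-1.31%

r ≈ i − π = 3.06% − 4.37% = -1.31%.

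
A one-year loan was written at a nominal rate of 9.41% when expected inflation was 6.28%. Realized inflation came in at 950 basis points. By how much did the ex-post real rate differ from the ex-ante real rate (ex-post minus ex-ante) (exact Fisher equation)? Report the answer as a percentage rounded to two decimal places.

-3.03%

Ex-ante: (1 + 0.0941)/(1 + 0.0628) − 1 = 2.9451%
Ex-post: (1 + 0.0941)/(1 + 0.0950) − 1 = -0.0822%
Difference (ex-post − ex-ante) = -3.0272% → -3.03%.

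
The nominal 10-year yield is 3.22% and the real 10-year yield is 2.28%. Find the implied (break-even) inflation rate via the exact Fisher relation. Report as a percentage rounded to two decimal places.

0.92%

(1 + π) = (1 + i)/(1 + r) = 1.03220 / 1.02280 = 1.009190
Break-even inflation = 1.009190 − 1 → 0.92%.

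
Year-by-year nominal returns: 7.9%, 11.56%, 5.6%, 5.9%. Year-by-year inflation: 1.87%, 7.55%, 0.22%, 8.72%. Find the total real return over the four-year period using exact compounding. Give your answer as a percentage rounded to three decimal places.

Compound the nominal returns: 1.0790 × 1.1156 × 1.0560 × 1.0590 = 1.346139.
Compound inflation: 1.0187 × 1.0755 × 1.0022 × 1.0872 = 1.193770.
Deflate: 1.346139 / 1.193770 = 1.127637.
Total real return = 1.127637 − 1 → 12.764%.

12.764%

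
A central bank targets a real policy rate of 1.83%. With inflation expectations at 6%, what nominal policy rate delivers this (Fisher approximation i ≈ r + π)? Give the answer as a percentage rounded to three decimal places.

7.830%

i ≈ r + π = 1.83% + 6% = 7.830%.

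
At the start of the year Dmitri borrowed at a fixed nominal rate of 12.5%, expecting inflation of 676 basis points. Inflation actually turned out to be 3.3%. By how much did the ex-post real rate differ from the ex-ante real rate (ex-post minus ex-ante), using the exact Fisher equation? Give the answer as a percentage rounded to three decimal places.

Ex-ante: (1 + 0.1250)/(1 + 0.0676) − 1 = 5.3765%
Ex-post: (1 + 0.1250)/(1 + 0.0330) − 1 = 8.9061%
Difference (ex-post − ex-ante) = 3.5296% → 3.530%.

3.530%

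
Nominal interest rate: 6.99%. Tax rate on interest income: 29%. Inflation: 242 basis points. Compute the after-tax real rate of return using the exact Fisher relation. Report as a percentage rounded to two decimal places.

After-tax nominal return = 6.99% × (1 − 0.29) = 4.9629%.
1 + r = 1.049629 / 1.02420 = 1.024828
After-tax real rate = 1.024828 − 1 → 2.48%.

2.48%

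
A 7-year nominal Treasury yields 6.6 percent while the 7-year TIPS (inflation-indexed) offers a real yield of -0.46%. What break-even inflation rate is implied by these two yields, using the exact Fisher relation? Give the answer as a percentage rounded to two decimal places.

7.09%

(1 + π) = (1 + i)/(1 + r) = 1.06600 / 0.99540 = 1.070926
Break-even inflation = 1.070926 − 1 → 7.09%.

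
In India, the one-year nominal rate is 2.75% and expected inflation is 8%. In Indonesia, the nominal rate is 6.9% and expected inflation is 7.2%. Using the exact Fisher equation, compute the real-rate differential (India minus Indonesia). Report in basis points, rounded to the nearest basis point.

India: (1 + 0.0275)/(1 + 0.0800) − 1 = -4.8611%
Indonesia: (1 + 0.0690)/(1 + 0.0720) − 1 = -0.2799%
Differential = -4.8611% − (-0.2799%) = -4.5813% → -458 basis points.

-458 basis points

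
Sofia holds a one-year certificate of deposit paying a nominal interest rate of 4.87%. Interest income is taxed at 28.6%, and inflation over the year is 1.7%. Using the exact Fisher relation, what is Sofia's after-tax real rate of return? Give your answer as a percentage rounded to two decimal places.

After-tax nominal return = 4.87% × (1 − 0.286) = 3.47718%.
1 + r = 1.0347718 / 1.01700 = 1.017475
After-tax real rate = 1.017475 − 1 → 1.75%.

1.75%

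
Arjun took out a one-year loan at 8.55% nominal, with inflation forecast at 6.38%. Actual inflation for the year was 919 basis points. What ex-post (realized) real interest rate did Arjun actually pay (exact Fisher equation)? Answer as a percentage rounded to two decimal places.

-0.59%

Ex-post: (1 + 0.0855)/(1 + 0.0919) − 1 = -0.5861%
So the realized real rate is -0.59%.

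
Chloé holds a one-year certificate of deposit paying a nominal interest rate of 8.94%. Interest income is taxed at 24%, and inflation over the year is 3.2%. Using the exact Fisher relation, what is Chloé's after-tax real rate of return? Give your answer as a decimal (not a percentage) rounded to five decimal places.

After-tax nominal return = 8.94% × (1 − 0.24) = 6.7944%.
1 + r = 1.067944 / 1.03200 = 1.034829
After-tax real rate = 1.034829 − 1 → 0.03483.

0.03483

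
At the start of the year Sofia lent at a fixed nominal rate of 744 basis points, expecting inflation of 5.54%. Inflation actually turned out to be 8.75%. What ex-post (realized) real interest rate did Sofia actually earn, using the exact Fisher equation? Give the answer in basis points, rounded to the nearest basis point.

Ex-post: (1 + 0.0744)/(1 + 0.0875) − 1 = -1.2046%
So the realized real rate is -120 basis points.

-120 basis points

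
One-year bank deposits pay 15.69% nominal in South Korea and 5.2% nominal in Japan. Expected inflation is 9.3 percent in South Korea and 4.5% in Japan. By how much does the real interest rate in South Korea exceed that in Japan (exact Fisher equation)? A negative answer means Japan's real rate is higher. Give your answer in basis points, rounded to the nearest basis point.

South Korea: (1 + 0.1569)/(1 + 0.0930) − 1 = 5.8463%
Japan: (1 + 0.0520)/(1 + 0.0450) − 1 = 0.6699%
Differential = 5.8463% − 0.6699% = 5.1764% → 518 basis points.

518 basis points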